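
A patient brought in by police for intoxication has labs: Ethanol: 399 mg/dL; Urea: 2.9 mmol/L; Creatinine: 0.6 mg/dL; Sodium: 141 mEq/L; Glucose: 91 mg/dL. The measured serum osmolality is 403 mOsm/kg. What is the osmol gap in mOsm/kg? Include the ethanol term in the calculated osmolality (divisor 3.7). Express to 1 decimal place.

Calculated osmolality = 2·Na + glucose/18 + urea + ethanol/3.7
= 2·141 + 91/18 + 2.9 + 399/3.7
= 282 + 5.06 + 2.90 + 107.84
= 397.8 mOsm/kg ≈ 397.8 mOsm/kg
Osmolar gap = measured − calculated = 403 − 397.8 = 5.2 mOsm/kg

5.2 mOsm/kg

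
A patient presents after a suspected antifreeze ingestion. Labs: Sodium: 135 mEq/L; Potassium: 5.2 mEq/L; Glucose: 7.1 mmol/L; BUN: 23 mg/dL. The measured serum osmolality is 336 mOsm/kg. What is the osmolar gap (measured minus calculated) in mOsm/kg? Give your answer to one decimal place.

Calculated osmolality = 2·Na + glucose + BUN/2.8
= 2·135 + 7.1 + 23/2.8
= 270 + 7.10 + 8.21
= 285.31 mOsm/kg ≈ 285.3 mOsm/kg
Osmolar gap = measured − calculated = 336 − 285.3 = 50.7 mOsm/kg

50.7 mOsm/kg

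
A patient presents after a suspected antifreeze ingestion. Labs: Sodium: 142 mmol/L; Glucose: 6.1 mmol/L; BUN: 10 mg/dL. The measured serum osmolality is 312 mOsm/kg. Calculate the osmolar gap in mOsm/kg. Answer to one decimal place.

Calculated osmolality = 2·Na + glucose + BUN/2.8
= 2·142 + 6.1 + 10/2.8
= 284 + 6.10 + 3.57
= 293.67 mOsm/kg ≈ 293.7 mOsm/kg
Osmolar gap = measured − calculated = 312 − 293.7 = 18.3 mOsm/kg

18.3 mOsm/kg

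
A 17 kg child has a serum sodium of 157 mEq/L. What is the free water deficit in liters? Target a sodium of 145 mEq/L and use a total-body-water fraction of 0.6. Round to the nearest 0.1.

0.8 L

TBW = 0.6 · 17 = 10.2 L
Free water deficit = TBW · (Na/145 − 1)
= 10.2 · (157/145 − 1)
= 10.2 · 0.0828
= 0.84 L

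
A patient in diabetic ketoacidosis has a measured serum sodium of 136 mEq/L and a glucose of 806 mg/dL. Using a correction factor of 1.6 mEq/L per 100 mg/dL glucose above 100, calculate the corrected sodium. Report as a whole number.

Corrected Na = measured Na + 1.6 · (glucose − 100)/100
= 136 + 1.6 · (806 − 100)/100
= 136 + 11.3
= 147.3 mEq/L

147 mEq/L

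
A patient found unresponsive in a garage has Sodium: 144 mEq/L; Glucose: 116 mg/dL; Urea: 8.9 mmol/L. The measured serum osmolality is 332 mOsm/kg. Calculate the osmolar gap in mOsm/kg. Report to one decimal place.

Calculated osmolality = 2·Na + glucose/18 + urea
= 2·144 + 116/18 + 8.9
= 288 + 6.44 + 8.90
= 303.34 mOsm/kg ≈ 303.3 mOsm/kg
Osmolar gap = measured − calculated = 332 − 303.3 = 28.7 mOsm/kg

28.7 mOsm/kg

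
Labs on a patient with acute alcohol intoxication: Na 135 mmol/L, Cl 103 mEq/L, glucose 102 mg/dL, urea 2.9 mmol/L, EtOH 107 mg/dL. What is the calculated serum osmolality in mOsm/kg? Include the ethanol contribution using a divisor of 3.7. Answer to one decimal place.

307.5 mOsm/kg

Calculated osmolality = 2·Na + glucose/18 + urea + ethanol/3.7
= 2·135 + 102/18 + 2.9 + 107/3.7
= 270 + 5.67 + 2.90 + 28.92
= 307.49 mOsm/kg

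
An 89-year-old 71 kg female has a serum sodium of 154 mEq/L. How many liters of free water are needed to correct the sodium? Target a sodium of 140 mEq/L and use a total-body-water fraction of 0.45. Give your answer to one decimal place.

TBW = 0.45 · 71 = 31.95 L
Free water deficit = TBW · (Na/140 − 1)
= 31.95 · (154/140 − 1)
= 31.95 · 0.1
= 3.2 L

3.2 L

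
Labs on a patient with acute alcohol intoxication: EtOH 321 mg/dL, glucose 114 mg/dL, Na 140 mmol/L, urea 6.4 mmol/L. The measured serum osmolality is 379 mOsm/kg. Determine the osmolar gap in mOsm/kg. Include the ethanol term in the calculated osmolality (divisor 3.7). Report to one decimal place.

-0.5 mOsm/kg

Calculated osmolality = 2·Na + glucose/18 + urea + ethanol/3.7
= 2·140 + 114/18 + 6.4 + 321/3.7
= 280 + 6.33 + 6.40 + 86.76
= 379.49 mOsm/kg ≈ 379.5 mOsm/kg
Osmolar gap = measured − calculated = 379 − 379.5 = -0.5 mOsm/kg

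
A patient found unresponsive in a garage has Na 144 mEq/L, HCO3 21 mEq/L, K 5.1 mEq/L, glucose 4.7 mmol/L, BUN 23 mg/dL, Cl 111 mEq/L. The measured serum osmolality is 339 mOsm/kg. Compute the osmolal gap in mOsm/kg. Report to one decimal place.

38.1 mOsm/kg

Calculated osmolality = 2·Na + glucose + BUN/2.8
= 2·144 + 4.7 + 23/2.8
= 288 + 4.70 + 8.21
= 300.91 mOsm/kg ≈ 300.9 mOsm/kg
Osmolar gap = measured − calculated = 339 − 300.9 = 38.1 mOsm/kg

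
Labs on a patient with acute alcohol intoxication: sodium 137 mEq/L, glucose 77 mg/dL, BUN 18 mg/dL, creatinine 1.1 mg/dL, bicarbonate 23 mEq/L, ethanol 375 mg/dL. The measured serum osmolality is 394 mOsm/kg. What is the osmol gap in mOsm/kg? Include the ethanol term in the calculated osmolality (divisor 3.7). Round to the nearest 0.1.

7.9 mOsm/kg

Calculated osmolality = 2·Na + glucose/18 + BUN/2.8 + ethanol/3.7
= 2·137 + 77/18 + 18/2.8 + 375/3.7
= 274 + 4.28 + 6.43 + 101.35
= 386.06 mOsm/kg ≈ 386.1 mOsm/kg
Osmolar gap = measured − calculated = 394 − 386.1 = 7.9 mOsm/kg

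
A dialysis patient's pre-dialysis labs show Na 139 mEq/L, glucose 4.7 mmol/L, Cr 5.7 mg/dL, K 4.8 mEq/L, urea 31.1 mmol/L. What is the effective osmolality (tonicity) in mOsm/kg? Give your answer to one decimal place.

282.7 mOsm/kg

Effective osmolality excludes urea (freely permeant across cell membranes):
2·Na + glucose
= 2·139 + 4.7
= 278 + 4.7
= 282.7 mOsm/kg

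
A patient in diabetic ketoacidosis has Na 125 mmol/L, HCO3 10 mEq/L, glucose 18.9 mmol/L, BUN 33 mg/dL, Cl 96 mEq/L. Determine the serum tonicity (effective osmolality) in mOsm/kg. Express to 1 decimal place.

268.9 mOsm/kg

Effective osmolality excludes urea (freely permeant across cell membranes):
2·Na + glucose
= 2·125 + 18.9
= 250 + 18.9
= 268.9 mOsm/kg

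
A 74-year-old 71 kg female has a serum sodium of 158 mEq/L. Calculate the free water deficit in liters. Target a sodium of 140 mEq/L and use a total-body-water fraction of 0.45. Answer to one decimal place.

TBW = 0.45 · 71 = 31.95 L
Free water deficit = TBW · (Na/140 − 1)
= 31.95 · (158/140 − 1)
= 31.95 · 0.1286
= 4.11 L

4.1 L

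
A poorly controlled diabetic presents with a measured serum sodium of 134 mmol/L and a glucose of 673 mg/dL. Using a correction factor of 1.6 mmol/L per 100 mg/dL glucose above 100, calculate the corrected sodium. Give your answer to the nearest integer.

143 mmol/L

Corrected Na = measured Na + 1.6 · (glucose − 100)/100
= 134 + 1.6 · (673 − 100)/100
= 134 + 9.2
= 143.2 mmol/L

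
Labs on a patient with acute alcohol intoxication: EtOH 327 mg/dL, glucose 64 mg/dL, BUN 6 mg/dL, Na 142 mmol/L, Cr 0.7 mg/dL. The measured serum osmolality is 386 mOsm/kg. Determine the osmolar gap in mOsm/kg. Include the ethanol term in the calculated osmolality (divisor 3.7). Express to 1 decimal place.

Calculated osmolality = 2·Na + glucose/18 + BUN/2.8 + ethanol/3.7
= 2·142 + 64/18 + 6/2.8 + 327/3.7
= 284 + 3.56 + 2.14 + 88.38
= 378.08 mOsm/kg ≈ 378.1 mOsm/kg
Osmolar gap = measured − calculated = 386 − 378.1 = 7.9 mOsm/kg

7.9 mOsm/kg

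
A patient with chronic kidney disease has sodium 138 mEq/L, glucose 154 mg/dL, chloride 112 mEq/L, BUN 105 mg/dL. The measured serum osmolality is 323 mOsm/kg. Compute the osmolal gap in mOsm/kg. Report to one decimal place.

0.9 mOsm/kg

Calculated osmolality = 2·Na + glucose/18 + BUN/2.8
= 2·138 + 154/18 + 105/2.8
= 276 + 8.56 + 37.50
= 322.06 mOsm/kg ≈ 322.1 mOsm/kg
Osmolar gap = measured − calculated = 323 − 322.1 = 0.9 mOsm/kg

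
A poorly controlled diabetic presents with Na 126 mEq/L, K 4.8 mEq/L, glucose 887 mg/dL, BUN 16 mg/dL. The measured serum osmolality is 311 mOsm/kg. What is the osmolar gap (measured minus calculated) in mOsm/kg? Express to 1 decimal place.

4.0 mOsm/kg

Calculated osmolality = 2·Na + glucose/18 + BUN/2.8
= 2·126 + 887/18 + 16/2.8
= 252 + 49.28 + 5.71
= 306.99 mOsm/kg ≈ 307.0 mOsm/kg
Osmolar gap = measured − calculated = 311 − 307.0 = 4.0 mOsm/kg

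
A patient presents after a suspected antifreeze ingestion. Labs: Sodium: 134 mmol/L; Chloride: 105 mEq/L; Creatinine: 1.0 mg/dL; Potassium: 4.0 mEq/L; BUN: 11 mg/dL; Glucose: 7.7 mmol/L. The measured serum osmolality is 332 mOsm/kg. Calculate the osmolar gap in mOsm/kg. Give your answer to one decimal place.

Calculated osmolality = 2·Na + glucose + BUN/2.8
= 2·134 + 7.7 + 11/2.8
= 268 + 7.70 + 3.93
= 279.63 mOsm/kg ≈ 279.6 mOsm/kg
Osmolar gap = measured − calculated = 332 − 279.6 = 52.4 mOsm/kg

52.4 mOsm/kg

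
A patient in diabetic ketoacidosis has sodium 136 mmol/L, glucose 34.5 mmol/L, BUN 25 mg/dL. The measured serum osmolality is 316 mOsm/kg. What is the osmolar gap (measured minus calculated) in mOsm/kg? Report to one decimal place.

0.6 mOsm/kg

Calculated osmolality = 2·Na + glucose + BUN/2.8
= 2·136 + 34.5 + 25/2.8
= 272 + 34.50 + 8.93
= 315.43 mOsm/kg ≈ 315.4 mOsm/kg
Osmolar gap = measured − calculated = 316 − 315.4 = 0.6 mOsm/kg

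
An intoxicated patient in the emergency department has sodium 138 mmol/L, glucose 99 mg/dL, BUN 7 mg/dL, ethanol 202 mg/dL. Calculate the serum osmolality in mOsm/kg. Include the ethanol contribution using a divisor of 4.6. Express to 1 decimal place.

Calculated osmolality = 2·Na + glucose/18 + BUN/2.8 + ethanol/4.6
= 2·138 + 99/18 + 7/2.8 + 202/4.6
= 276 + 5.50 + 2.50 + 43.91
= 327.91 mOsm/kg

327.9 mOsm/kg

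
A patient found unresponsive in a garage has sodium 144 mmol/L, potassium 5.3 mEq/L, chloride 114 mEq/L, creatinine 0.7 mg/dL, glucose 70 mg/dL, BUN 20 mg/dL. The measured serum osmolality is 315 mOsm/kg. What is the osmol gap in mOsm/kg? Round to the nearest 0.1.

16.0 mOsm/kg

Calculated osmolality = 2·Na + glucose/18 + BUN/2.8
= 2·144 + 70/18 + 20/2.8
= 288 + 3.89 + 7.14
= 299.03 mOsm/kg ≈ 299.0 mOsm/kg
Osmolar gap = measured − calculated = 315 − 299.0 = 16.0 mOsm/kg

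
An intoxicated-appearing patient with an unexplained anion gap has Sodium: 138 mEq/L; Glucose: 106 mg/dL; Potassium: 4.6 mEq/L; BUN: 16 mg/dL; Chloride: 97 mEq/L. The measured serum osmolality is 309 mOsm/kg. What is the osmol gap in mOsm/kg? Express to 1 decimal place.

Calculated osmolality = 2·Na + glucose/18 + BUN/2.8
= 2·138 + 106/18 + 16/2.8
= 276 + 5.89 + 5.71
= 287.6 mOsm/kg ≈ 287.6 mOsm/kg
Osmolar gap = measured − calculated = 309 − 287.6 = 21.4 mOsm/kg

21.4 mOsm/kg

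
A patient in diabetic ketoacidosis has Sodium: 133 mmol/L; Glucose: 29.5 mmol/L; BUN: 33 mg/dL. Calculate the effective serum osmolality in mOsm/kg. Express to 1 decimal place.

295.5 mOsm/kg

Effective osmolality excludes urea (freely permeant across cell membranes):
2·Na + glucose
= 2·133 + 29.5
= 266 + 29.5
= 295.5 mOsm/kg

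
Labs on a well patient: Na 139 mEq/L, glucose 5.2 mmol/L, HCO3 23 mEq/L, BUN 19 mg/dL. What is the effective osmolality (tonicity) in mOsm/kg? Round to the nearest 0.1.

Effective osmolality excludes urea (freely permeant across cell membranes):
2·Na + glucose
= 2·139 + 5.2
= 278 + 5.2
= 283.2 mOsm/kg

283.2 mOsm/kg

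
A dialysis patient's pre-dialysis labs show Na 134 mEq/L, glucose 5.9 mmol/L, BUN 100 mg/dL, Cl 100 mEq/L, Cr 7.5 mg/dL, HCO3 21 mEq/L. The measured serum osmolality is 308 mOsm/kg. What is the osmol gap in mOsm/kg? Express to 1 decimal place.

Calculated osmolality = 2·Na + glucose + BUN/2.8
= 2·134 + 5.9 + 100/2.8
= 268 + 5.90 + 35.71
= 309.61 mOsm/kg ≈ 309.6 mOsm/kg
Osmolar gap = measured − calculated = 308 − 309.6 = -1.6 mOsm/kg

-1.6 mOsm/kg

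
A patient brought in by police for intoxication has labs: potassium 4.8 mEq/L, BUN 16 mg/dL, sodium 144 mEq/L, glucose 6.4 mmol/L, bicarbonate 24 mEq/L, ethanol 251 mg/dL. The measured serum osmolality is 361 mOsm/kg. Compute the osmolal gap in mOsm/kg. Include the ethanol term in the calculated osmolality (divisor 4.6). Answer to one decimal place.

6.3 mOsm/kg

Calculated osmolality = 2·Na + glucose + BUN/2.8 + ethanol/4.6
= 2·144 + 6.4 + 16/2.8 + 251/4.6
= 288 + 6.40 + 5.71 + 54.57
= 354.68 mOsm/kg ≈ 354.7 mOsm/kg
Osmolar gap = measured − calculated = 361 − 354.7 = 6.3 mOsm/kg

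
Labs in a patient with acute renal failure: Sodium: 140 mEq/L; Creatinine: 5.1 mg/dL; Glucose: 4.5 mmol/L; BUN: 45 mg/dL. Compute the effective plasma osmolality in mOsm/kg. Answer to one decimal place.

Effective osmolality excludes urea (freely permeant across cell membranes):
2·Na + glucose
= 2·140 + 4.5
= 280 + 4.5
= 284.5 mOsm/kg

284.5 mOsm/kg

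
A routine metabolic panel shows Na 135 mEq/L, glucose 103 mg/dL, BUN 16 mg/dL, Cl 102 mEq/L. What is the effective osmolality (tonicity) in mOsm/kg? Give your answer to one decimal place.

Effective osmolality excludes urea (freely permeant across cell membranes):
2·Na + glucose/18
= 2·135 + 103/18
= 270 + 5.72
= 275.72 mOsm/kg

275.7 mOsm/kg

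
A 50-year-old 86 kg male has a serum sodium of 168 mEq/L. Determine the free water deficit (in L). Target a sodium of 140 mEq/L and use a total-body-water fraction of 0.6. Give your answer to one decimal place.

10.3 L

TBW = 0.6 · 86 = 51.6 L
Free water deficit = TBW · (Na/140 − 1)
= 51.6 · (168/140 − 1)
= 51.6 · 0.2
= 10.32 L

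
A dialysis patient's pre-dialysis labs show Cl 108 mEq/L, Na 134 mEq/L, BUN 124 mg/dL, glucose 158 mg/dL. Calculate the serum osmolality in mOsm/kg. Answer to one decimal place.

321.1 mOsm/kg

Calculated osmolality = 2·Na + glucose/18 + BUN/2.8
= 2·134 + 158/18 + 124/2.8
= 268 + 8.78 + 44.29
= 321.07 mOsm/kg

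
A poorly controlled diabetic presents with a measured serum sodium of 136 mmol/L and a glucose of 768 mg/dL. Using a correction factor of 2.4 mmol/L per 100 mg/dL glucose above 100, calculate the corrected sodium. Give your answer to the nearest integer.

Corrected Na = measured Na + 2.4 · (glucose − 100)/100
= 136 + 2.4 · (768 − 100)/100
= 136 + 16
= 152 mmol/L

152 mmol/L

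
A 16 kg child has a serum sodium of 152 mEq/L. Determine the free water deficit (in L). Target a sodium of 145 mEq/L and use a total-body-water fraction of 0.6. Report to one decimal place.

0.5 L

TBW = 0.6 · 16 = 9.6 L
Free water deficit = TBW · (Na/145 − 1)
= 9.6 · (152/145 − 1)
= 9.6 · 0.0483
= 0.46 L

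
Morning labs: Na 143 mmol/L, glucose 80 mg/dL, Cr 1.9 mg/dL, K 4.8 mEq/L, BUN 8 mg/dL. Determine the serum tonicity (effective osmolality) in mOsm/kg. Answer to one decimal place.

290.4 mOsm/kg

Effective osmolality excludes urea (freely permeant across cell membranes):
2·Na + glucose/18
= 2·143 + 80/18
= 286 + 4.44
= 290.44 mOsm/kg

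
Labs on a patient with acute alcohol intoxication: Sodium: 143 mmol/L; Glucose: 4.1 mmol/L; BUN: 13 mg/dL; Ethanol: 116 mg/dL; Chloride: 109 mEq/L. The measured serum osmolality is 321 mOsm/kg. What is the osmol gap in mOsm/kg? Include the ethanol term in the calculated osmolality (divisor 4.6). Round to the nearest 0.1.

Calculated osmolality = 2·Na + glucose + BUN/2.8 + ethanol/4.6
= 2·143 + 4.1 + 13/2.8 + 116/4.6
= 286 + 4.10 + 4.64 + 25.22
= 319.96 mOsm/kg ≈ 320.0 mOsm/kg
Osmolar gap = measured − calculated = 321 − 320.0 = 1.0 mOsm/kg

1.0 mOsm/kg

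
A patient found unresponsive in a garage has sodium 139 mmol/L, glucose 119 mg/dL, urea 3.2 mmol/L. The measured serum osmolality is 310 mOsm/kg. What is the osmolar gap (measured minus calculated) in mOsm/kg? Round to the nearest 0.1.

Calculated osmolality = 2·Na + glucose/18 + urea
= 2·139 + 119/18 + 3.2
= 278 + 6.61 + 3.20
= 287.81 mOsm/kg ≈ 287.8 mOsm/kg
Osmolar gap = measured − calculated = 310 − 287.8 = 22.2 mOsm/kg

22.2 mOsm/kg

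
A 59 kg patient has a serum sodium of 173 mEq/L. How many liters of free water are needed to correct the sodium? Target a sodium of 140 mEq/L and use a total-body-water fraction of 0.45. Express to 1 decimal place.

TBW = 0.45 · 59 = 26.55 L
Free water deficit = TBW · (Na/140 − 1)
= 26.55 · (173/140 − 1)
= 26.55 · 0.2357
= 6.26 L

6.3 L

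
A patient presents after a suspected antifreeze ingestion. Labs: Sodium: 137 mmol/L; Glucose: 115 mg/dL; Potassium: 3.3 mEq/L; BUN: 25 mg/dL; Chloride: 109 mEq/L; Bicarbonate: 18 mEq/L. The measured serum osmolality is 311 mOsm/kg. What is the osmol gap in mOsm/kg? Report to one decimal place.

21.7 mOsm/kg

Calculated osmolality = 2·Na + glucose/18 + BUN/2.8
= 2·137 + 115/18 + 25/2.8
= 274 + 6.39 + 8.93
= 289.32 mOsm/kg ≈ 289.3 mOsm/kg
Osmolar gap = measured − calculated = 311 − 289.3 = 21.7 mOsm/kg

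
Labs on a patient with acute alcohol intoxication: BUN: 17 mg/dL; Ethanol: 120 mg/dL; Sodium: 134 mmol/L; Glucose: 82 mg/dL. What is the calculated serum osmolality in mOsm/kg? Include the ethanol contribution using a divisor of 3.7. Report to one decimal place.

Calculated osmolality = 2·Na + glucose/18 + BUN/2.8 + ethanol/3.7
= 2·134 + 82/18 + 17/2.8 + 120/3.7
= 268 + 4.56 + 6.07 + 32.43
= 311.06 mOsm/kg

311.1 mOsm/kg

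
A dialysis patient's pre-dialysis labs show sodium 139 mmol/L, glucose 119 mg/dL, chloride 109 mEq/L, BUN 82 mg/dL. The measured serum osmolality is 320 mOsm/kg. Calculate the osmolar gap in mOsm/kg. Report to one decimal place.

6.1 mOsm/kg

Calculated osmolality = 2·Na + glucose/18 + BUN/2.8
= 2·139 + 119/18 + 82/2.8
= 278 + 6.61 + 29.29
= 313.9 mOsm/kg ≈ 313.9 mOsm/kg
Osmolar gap = measured − calculated = 320 − 313.9 = 6.1 mOsm/kg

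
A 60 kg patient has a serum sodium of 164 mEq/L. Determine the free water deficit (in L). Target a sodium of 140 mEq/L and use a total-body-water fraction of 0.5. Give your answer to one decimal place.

TBW = 0.5 · 60 = 30 L
Free water deficit = TBW · (Na/140 − 1)
= 30 · (164/140 − 1)
= 30 · 0.1714
= 5.14 L

5.1 L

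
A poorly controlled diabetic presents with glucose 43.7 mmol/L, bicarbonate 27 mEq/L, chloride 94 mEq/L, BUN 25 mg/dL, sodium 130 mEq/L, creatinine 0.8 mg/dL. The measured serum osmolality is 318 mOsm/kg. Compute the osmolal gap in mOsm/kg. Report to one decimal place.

Calculated osmolality = 2·Na + glucose + BUN/2.8
= 2·130 + 43.7 + 25/2.8
= 260 + 43.70 + 8.93
= 312.63 mOsm/kg ≈ 312.6 mOsm/kg
Osmolar gap = measured − calculated = 318 − 312.6 = 5.4 mOsm/kg

5.4 mOsm/kg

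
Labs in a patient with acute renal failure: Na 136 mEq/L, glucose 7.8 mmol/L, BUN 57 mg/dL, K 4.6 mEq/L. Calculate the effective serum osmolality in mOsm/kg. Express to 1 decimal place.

Effective osmolality excludes urea (freely permeant across cell membranes):
2·Na + glucose
= 2·136 + 7.8
= 272 + 7.8
= 279.8 mOsm/kg

279.8 mOsm/kg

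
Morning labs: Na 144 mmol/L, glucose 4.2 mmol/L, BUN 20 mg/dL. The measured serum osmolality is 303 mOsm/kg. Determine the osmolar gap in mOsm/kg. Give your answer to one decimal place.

Calculated osmolality = 2·Na + glucose + BUN/2.8
= 2·144 + 4.2 + 20/2.8
= 288 + 4.20 + 7.14
= 299.34 mOsm/kg ≈ 299.3 mOsm/kg
Osmolar gap = measured − calculated = 303 − 299.3 = 3.7 mOsm/kg

3.7 mOsm/kg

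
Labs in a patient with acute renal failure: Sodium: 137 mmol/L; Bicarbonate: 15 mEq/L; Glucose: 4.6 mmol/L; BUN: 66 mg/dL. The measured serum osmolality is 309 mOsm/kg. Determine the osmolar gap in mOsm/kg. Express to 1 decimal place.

6.8 mOsm/kg

Calculated osmolality = 2·Na + glucose + BUN/2.8
= 2·137 + 4.6 + 66/2.8
= 274 + 4.60 + 23.57
= 302.17 mOsm/kg ≈ 302.2 mOsm/kg
Osmolar gap = measured − calculated = 309 − 302.2 = 6.8 mOsm/kg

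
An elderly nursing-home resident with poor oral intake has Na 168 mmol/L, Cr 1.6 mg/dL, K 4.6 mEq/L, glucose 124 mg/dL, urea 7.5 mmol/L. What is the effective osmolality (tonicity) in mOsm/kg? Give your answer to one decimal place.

342.9 mOsm/kg

Effective osmolality excludes urea (freely permeant across cell membranes):
2·Na + glucose/18
= 2·168 + 124/18
= 336 + 6.89
= 342.89 mOsm/kg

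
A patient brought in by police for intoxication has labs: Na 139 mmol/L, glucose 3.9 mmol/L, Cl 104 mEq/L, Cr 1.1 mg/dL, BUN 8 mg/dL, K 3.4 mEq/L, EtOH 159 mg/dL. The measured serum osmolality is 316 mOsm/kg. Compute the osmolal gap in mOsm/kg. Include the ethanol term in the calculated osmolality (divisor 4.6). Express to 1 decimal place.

Calculated osmolality = 2·Na + glucose + BUN/2.8 + ethanol/4.6
= 2·139 + 3.9 + 8/2.8 + 159/4.6
= 278 + 3.90 + 2.86 + 34.57
= 319.33 mOsm/kg ≈ 319.3 mOsm/kg
Osmolar gap = measured − calculated = 316 − 319.3 = -3.3 mOsm/kg

-3.3 mOsm/kg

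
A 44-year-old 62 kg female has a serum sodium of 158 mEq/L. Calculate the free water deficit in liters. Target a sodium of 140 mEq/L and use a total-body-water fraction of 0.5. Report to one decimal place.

4.0 L

TBW = 0.5 · 62 = 31 L
Free water deficit = TBW · (Na/140 − 1)
= 31 · (158/140 − 1)
= 31 · 0.1286
= 3.99 L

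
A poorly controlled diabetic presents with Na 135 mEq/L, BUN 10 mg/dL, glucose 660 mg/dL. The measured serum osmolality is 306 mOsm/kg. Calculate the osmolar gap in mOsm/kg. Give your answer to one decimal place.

-4.2 mOsm/kg

Calculated osmolality = 2·Na + glucose/18 + BUN/2.8
= 2·135 + 660/18 + 10/2.8
= 270 + 36.67 + 3.57
= 310.24 mOsm/kg ≈ 310.2 mOsm/kg
Osmolar gap = measured − calculated = 306 − 310.2 = -4.2 mOsm/kg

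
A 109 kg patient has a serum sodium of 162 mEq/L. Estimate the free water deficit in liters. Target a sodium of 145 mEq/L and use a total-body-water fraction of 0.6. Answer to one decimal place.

TBW = 0.6 · 109 = 65.4 L
Free water deficit = TBW · (Na/145 − 1)
= 65.4 · (162/145 − 1)
= 65.4 · 0.1172
= 7.66 L

7.7 L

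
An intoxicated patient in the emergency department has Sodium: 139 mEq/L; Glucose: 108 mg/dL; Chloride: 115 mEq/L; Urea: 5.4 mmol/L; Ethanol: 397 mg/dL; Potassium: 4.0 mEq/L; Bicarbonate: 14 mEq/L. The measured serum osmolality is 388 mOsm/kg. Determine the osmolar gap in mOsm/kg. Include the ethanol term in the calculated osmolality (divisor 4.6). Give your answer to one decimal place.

Calculated osmolality = 2·Na + glucose/18 + urea + ethanol/4.6
= 2·139 + 108/18 + 5.4 + 397/4.6
= 278 + 6 + 5.40 + 86.30
= 375.7 mOsm/kg ≈ 375.7 mOsm/kg
Osmolar gap = measured − calculated = 388 − 375.7 = 12.3 mOsm/kg

12.3 mOsm/kg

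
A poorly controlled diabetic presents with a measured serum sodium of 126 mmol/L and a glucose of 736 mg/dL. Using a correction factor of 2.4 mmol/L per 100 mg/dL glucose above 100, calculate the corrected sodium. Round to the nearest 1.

141 mmol/L

Corrected Na = measured Na + 2.4 · (glucose − 100)/100
= 126 + 2.4 · (736 − 100)/100
= 126 + 15.3
= 141.3 mmol/L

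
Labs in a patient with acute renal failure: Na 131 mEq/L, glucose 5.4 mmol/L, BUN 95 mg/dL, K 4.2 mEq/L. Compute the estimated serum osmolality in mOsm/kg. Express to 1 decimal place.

Calculated osmolality = 2·Na + glucose + BUN/2.8
= 2·131 + 5.4 + 95/2.8
= 262 + 5.40 + 33.93
= 301.33 mOsm/kg

301.3 mOsm/kg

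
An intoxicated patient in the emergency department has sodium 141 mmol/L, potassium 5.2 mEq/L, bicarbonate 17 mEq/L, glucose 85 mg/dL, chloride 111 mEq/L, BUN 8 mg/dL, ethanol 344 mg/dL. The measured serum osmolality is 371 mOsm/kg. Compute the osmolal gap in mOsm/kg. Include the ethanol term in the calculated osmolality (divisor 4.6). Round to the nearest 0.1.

6.6 mOsm/kg

Calculated osmolality = 2·Na + glucose/18 + BUN/2.8 + ethanol/4.6
= 2·141 + 85/18 + 8/2.8 + 344/4.6
= 282 + 4.72 + 2.86 + 74.78
= 364.36 mOsm/kg ≈ 364.4 mOsm/kg
Osmolar gap = measured − calculated = 371 − 364.4 = 6.6 mOsm/kg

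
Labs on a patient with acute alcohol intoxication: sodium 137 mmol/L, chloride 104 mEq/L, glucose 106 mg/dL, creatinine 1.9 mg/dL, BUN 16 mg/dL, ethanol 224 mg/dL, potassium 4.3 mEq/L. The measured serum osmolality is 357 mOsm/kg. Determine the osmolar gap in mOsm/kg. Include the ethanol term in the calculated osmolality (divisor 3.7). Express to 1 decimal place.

Calculated osmolality = 2·Na + glucose/18 + BUN/2.8 + ethanol/3.7
= 2·137 + 106/18 + 16/2.8 + 224/3.7
= 274 + 5.89 + 5.71 + 60.54
= 346.14 mOsm/kg ≈ 346.1 mOsm/kg
Osmolar gap = measured − calculated = 357 − 346.1 = 10.9 mOsm/kg

10.9 mOsm/kg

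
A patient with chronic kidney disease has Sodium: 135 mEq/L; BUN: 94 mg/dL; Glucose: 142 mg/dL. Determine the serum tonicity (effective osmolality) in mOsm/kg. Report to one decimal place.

277.9 mOsm/kg

Effective osmolality excludes urea (freely permeant across cell membranes):
2·Na + glucose/18
= 2·135 + 142/18
= 270 + 7.89
= 277.89 mOsm/kg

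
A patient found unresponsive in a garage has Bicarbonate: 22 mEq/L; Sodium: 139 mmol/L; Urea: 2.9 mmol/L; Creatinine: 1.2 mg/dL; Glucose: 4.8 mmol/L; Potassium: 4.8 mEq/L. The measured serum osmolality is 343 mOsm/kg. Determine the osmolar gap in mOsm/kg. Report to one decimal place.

57.3 mOsm/kg

Calculated osmolality = 2·Na + glucose + urea
= 2·139 + 4.8 + 2.9
= 278 + 4.80 + 2.90
= 285.7 mOsm/kg ≈ 285.7 mOsm/kg
Osmolar gap = measured − calculated = 343 − 285.7 = 57.3 mOsm/kg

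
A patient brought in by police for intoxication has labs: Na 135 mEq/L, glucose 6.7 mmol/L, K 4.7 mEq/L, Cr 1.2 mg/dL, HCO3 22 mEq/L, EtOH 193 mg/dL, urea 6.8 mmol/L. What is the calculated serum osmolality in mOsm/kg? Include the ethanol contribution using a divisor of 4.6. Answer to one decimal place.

325.5 mOsm/kg

Calculated osmolality = 2·Na + glucose + urea + ethanol/4.6
= 2·135 + 6.7 + 6.8 + 193/4.6
= 270 + 6.70 + 6.80 + 41.96
= 325.46 mOsm/kg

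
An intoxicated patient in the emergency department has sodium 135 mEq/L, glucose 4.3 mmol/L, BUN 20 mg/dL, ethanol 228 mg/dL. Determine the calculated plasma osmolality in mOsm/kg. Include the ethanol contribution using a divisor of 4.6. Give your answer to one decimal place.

Calculated osmolality = 2·Na + glucose + BUN/2.8 + ethanol/4.6
= 2·135 + 4.3 + 20/2.8 + 228/4.6
= 270 + 4.30 + 7.14 + 49.57
= 331.01 mOsm/kg

331.0 mOsm/kg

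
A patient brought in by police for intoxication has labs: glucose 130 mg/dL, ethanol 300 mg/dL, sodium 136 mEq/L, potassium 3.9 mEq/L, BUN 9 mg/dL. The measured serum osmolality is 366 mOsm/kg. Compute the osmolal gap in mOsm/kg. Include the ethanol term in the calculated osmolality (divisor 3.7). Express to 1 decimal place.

Calculated osmolality = 2·Na + glucose/18 + BUN/2.8 + ethanol/3.7
= 2·136 + 130/18 + 9/2.8 + 300/3.7
= 272 + 7.22 + 3.21 + 81.08
= 363.51 mOsm/kg ≈ 363.5 mOsm/kg
Osmolar gap = measured − calculated = 366 − 363.5 = 2.5 mOsm/kg

2.5 mOsm/kg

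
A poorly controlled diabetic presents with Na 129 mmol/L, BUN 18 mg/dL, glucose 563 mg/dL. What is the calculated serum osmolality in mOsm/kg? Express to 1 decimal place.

Calculated osmolality = 2·Na + glucose/18 + BUN/2.8
= 2·129 + 563/18 + 18/2.8
= 258 + 31.28 + 6.43
= 295.71 mOsm/kg

295.7 mOsm/kg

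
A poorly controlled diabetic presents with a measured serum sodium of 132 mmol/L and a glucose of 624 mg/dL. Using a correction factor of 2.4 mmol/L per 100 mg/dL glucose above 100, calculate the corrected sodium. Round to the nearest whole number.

145 mmol/L

Corrected Na = measured Na + 2.4 · (glucose − 100)/100
= 132 + 2.4 · (624 − 100)/100
= 132 + 12.6
= 144.6 mmol/L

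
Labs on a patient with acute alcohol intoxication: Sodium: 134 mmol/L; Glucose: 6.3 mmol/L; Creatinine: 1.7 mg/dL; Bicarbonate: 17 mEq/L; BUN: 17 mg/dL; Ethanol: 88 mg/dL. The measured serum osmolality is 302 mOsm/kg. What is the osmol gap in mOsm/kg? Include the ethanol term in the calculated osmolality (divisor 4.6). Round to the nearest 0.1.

2.5 mOsm/kg

Calculated osmolality = 2·Na + glucose + BUN/2.8 + ethanol/4.6
= 2·134 + 6.3 + 17/2.8 + 88/4.6
= 268 + 6.30 + 6.07 + 19.13
= 299.5 mOsm/kg ≈ 299.5 mOsm/kg
Osmolar gap = measured − calculated = 302 − 299.5 = 2.5 mOsm/kg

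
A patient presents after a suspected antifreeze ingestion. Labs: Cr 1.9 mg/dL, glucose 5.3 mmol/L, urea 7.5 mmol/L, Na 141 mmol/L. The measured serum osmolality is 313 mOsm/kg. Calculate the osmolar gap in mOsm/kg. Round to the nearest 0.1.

18.2 mOsm/kg

Calculated osmolality = 2·Na + glucose + urea
= 2·141 + 5.3 + 7.5
= 282 + 5.30 + 7.50
= 294.8 mOsm/kg ≈ 294.8 mOsm/kg
Osmolar gap = measured − calculated = 313 − 294.8 = 18.2 mOsm/kg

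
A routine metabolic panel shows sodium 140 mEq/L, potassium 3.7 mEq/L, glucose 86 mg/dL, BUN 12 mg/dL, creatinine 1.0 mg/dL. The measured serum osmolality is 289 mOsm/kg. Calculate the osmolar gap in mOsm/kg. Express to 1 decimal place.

-0.1 mOsm/kg

Calculated osmolality = 2·Na + glucose/18 + BUN/2.8
= 2·140 + 86/18 + 12/2.8
= 280 + 4.78 + 4.29
= 289.07 mOsm/kg ≈ 289.1 mOsm/kg
Osmolar gap = measured − calculated = 289 − 289.1 = -0.1 mOsm/kg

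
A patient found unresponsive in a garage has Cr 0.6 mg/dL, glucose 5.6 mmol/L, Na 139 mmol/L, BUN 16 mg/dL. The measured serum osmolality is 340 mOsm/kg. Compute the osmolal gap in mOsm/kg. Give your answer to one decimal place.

50.7 mOsm/kg

Calculated osmolality = 2·Na + glucose + BUN/2.8
= 2·139 + 5.6 + 16/2.8
= 278 + 5.60 + 5.71
= 289.31 mOsm/kg ≈ 289.3 mOsm/kg
Osmolar gap = measured − calculated = 340 − 289.3 = 50.7 mOsm/kg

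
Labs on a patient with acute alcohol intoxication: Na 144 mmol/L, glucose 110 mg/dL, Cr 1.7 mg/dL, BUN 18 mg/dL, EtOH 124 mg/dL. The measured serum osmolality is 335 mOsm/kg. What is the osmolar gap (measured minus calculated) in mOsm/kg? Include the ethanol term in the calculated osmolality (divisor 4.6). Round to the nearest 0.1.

Calculated osmolality = 2·Na + glucose/18 + BUN/2.8 + ethanol/4.6
= 2·144 + 110/18 + 18/2.8 + 124/4.6
= 288 + 6.11 + 6.43 + 26.96
= 327.5 mOsm/kg ≈ 327.5 mOsm/kg
Osmolar gap = measured − calculated = 335 − 327.5 = 7.5 mOsm/kg

7.5 mOsm/kg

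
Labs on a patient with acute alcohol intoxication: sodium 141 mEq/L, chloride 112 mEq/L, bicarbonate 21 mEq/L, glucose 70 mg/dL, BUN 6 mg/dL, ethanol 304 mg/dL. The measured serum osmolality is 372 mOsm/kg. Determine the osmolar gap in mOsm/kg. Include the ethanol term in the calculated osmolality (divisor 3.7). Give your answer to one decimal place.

Calculated osmolality = 2·Na + glucose/18 + BUN/2.8 + ethanol/3.7
= 2·141 + 70/18 + 6/2.8 + 304/3.7
= 282 + 3.89 + 2.14 + 82.16
= 370.19 mOsm/kg ≈ 370.2 mOsm/kg
Osmolar gap = measured − calculated = 372 − 370.2 = 1.8 mOsm/kg

1.8 mOsm/kg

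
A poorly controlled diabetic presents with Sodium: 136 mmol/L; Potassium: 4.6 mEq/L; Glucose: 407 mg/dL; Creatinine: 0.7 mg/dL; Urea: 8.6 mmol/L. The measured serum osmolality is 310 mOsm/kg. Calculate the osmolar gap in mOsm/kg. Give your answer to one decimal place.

6.8 mOsm/kg

Calculated osmolality = 2·Na + glucose/18 + urea
= 2·136 + 407/18 + 8.6
= 272 + 22.61 + 8.60
= 303.21 mOsm/kg ≈ 303.2 mOsm/kg
Osmolar gap = measured − calculated = 310 − 303.2 = 6.8 mOsm/kg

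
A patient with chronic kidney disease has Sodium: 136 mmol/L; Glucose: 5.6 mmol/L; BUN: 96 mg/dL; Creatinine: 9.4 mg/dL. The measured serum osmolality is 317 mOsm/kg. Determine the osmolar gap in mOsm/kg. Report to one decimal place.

Calculated osmolality = 2·Na + glucose + BUN/2.8
= 2·136 + 5.6 + 96/2.8
= 272 + 5.60 + 34.29
= 311.89 mOsm/kg ≈ 311.9 mOsm/kg
Osmolar gap = measured − calculated = 317 − 311.9 = 5.1 mOsm/kg

5.1 mOsm/kg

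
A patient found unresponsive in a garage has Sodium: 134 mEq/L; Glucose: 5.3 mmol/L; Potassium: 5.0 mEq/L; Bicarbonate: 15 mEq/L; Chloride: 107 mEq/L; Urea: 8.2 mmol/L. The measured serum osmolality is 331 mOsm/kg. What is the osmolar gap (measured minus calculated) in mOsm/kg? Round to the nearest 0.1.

Calculated osmolality = 2·Na + glucose + urea
= 2·134 + 5.3 + 8.2
= 268 + 5.30 + 8.20
= 281.5 mOsm/kg ≈ 281.5 mOsm/kg
Osmolar gap = measured − calculated = 331 − 281.5 = 49.5 mOsm/kg

49.5 mOsm/kg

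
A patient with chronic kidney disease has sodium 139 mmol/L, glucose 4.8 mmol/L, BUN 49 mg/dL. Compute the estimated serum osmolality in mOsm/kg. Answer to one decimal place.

300.3 mOsm/kg

Calculated osmolality = 2·Na + glucose + BUN/2.8
= 2·139 + 4.8 + 49/2.8
= 278 + 4.80 + 17.50
= 300.3 mOsm/kg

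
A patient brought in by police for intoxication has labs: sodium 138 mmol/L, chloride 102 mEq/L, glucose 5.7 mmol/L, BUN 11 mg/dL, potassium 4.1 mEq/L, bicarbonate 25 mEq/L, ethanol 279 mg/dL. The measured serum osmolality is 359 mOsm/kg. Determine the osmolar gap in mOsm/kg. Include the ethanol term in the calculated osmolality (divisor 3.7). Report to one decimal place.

-2.0 mOsm/kg

Calculated osmolality = 2·Na + glucose + BUN/2.8 + ethanol/3.7
= 2·138 + 5.7 + 11/2.8 + 279/3.7
= 276 + 5.70 + 3.93 + 75.41
= 361.04 mOsm/kg ≈ 361.0 mOsm/kg
Osmolar gap = measured − calculated = 359 − 361.0 = -2.0 mOsm/kg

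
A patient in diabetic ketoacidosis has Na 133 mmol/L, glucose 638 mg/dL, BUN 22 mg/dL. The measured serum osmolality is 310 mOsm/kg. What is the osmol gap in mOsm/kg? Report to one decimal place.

0.7 mOsm/kg

Calculated osmolality = 2·Na + glucose/18 + BUN/2.8
= 2·133 + 638/18 + 22/2.8
= 266 + 35.44 + 7.86
= 309.3 mOsm/kg ≈ 309.3 mOsm/kg
Osmolar gap = measured − calculated = 310 − 309.3 = 0.7 mOsm/kg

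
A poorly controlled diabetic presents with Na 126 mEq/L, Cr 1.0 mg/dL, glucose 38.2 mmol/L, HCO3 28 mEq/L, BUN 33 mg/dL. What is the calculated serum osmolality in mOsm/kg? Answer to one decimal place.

302.0 mOsm/kg

Calculated osmolality = 2·Na + glucose + BUN/2.8
= 2·126 + 38.2 + 33/2.8
= 252 + 38.20 + 11.79
= 301.99 mOsm/kg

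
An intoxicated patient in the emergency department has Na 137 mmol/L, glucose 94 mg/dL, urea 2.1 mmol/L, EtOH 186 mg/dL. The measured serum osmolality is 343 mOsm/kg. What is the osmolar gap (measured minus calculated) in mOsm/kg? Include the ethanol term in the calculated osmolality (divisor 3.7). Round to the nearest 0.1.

11.4 mOsm/kg

Calculated osmolality = 2·Na + glucose/18 + urea + ethanol/3.7
= 2·137 + 94/18 + 2.1 + 186/3.7
= 274 + 5.22 + 2.10 + 50.27
= 331.59 mOsm/kg ≈ 331.6 mOsm/kg
Osmolar gap = measured − calculated = 343 − 331.6 = 11.4 mOsm/kg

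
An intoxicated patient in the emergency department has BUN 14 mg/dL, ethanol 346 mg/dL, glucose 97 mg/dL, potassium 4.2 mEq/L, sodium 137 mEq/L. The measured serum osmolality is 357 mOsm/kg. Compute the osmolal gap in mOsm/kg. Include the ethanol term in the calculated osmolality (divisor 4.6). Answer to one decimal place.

-2.6 mOsm/kg

Calculated osmolality = 2·Na + glucose/18 + BUN/2.8 + ethanol/4.6
= 2·137 + 97/18 + 14/2.8 + 346/4.6
= 274 + 5.39 + 5 + 75.22
= 359.61 mOsm/kg ≈ 359.6 mOsm/kg
Osmolar gap = measured − calculated = 357 − 359.6 = -2.6 mOsm/kg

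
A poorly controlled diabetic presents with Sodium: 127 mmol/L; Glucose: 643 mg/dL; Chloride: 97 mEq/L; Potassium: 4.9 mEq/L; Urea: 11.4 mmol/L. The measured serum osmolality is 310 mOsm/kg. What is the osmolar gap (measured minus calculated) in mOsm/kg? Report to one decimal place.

Calculated osmolality = 2·Na + glucose/18 + urea
= 2·127 + 643/18 + 11.4
= 254 + 35.72 + 11.40
= 301.12 mOsm/kg ≈ 301.1 mOsm/kg
Osmolar gap = measured − calculated = 310 − 301.1 = 8.9 mOsm/kg

8.9 mOsm/kg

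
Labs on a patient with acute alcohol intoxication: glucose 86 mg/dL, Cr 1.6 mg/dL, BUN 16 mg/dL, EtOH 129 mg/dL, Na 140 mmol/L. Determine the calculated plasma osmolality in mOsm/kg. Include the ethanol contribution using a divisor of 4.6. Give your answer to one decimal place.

Calculated osmolality = 2·Na + glucose/18 + BUN/2.8 + ethanol/4.6
= 2·140 + 86/18 + 16/2.8 + 129/4.6
= 280 + 4.78 + 5.71 + 28.04
= 318.53 mOsm/kg

318.5 mOsm/kg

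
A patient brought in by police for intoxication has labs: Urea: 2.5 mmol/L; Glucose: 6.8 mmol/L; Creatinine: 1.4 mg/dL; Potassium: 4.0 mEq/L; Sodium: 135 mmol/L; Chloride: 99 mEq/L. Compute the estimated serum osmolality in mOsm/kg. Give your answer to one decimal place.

Calculated osmolality = 2·Na + glucose + urea
= 2·135 + 6.8 + 2.5
= 270 + 6.80 + 2.50
= 279.3 mOsm/kg

279.3 mOsm/kg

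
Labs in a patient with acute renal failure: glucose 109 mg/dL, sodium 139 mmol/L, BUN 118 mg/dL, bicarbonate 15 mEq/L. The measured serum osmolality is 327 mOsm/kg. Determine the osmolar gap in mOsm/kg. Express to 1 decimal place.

0.8 mOsm/kg

Calculated osmolality = 2·Na + glucose/18 + BUN/2.8
= 2·139 + 109/18 + 118/2.8
= 278 + 6.06 + 42.14
= 326.2 mOsm/kg ≈ 326.2 mOsm/kg
Osmolar gap = measured − calculated = 327 − 326.2 = 0.8 mOsm/kg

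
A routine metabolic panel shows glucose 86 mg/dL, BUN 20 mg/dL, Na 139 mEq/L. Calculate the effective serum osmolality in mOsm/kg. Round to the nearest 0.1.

282.8 mOsm/kg

Effective osmolality excludes urea (freely permeant across cell membranes):
2·Na + glucose/18
= 2·139 + 86/18
= 278 + 4.78
= 282.78 mOsm/kg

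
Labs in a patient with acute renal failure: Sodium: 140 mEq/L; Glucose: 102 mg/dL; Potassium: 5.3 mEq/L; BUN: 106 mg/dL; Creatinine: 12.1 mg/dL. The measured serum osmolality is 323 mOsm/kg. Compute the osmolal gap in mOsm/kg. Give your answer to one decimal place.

-0.5 mOsm/kg

Calculated osmolality = 2·Na + glucose/18 + BUN/2.8
= 2·140 + 102/18 + 106/2.8
= 280 + 5.67 + 37.86
= 323.53 mOsm/kg ≈ 323.5 mOsm/kg
Osmolar gap = measured − calculated = 323 − 323.5 = -0.5 mOsm/kg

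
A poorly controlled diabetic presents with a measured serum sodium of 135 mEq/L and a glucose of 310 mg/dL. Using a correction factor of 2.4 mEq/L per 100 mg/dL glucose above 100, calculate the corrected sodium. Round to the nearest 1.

140 mEq/L

Corrected Na = measured Na + 2.4 · (glucose − 100)/100
= 135 + 2.4 · (310 − 100)/100
= 135 + 5
= 140 mEq/L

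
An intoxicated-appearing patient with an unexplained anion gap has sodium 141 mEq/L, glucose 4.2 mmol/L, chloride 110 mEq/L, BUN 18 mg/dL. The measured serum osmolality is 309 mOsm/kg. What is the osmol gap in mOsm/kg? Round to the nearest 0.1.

Calculated osmolality = 2·Na + glucose + BUN/2.8
= 2·141 + 4.2 + 18/2.8
= 282 + 4.20 + 6.43
= 292.63 mOsm/kg ≈ 292.6 mOsm/kg
Osmolar gap = measured − calculated = 309 − 292.6 = 16.4 mOsm/kg

16.4 mOsm/kg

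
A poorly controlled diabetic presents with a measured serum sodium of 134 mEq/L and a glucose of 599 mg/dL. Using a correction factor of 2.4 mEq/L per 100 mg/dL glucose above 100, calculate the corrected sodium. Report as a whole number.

146 mEq/L

Corrected Na = measured Na + 2.4 · (glucose − 100)/100
= 134 + 2.4 · (599 − 100)/100
= 134 + 12
= 146 mEq/L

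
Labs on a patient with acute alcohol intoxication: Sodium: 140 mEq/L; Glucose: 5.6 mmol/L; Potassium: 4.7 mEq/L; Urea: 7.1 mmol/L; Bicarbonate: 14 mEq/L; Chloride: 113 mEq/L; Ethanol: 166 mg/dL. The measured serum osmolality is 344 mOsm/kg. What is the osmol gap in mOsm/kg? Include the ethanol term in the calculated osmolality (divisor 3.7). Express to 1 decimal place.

6.4 mOsm/kg

Calculated osmolality = 2·Na + glucose + urea + ethanol/3.7
= 2·140 + 5.6 + 7.1 + 166/3.7
= 280 + 5.60 + 7.10 + 44.86
= 337.56 mOsm/kg ≈ 337.6 mOsm/kg
Osmolar gap = measured − calculated = 344 − 337.6 = 6.4 mOsm/kg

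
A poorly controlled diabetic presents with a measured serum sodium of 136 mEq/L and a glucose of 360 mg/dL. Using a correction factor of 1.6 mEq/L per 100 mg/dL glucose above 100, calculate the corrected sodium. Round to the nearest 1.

140 mEq/L

Corrected Na = measured Na + 1.6 · (glucose − 100)/100
= 136 + 1.6 · (360 − 100)/100
= 136 + 4.2
= 140.2 mEq/L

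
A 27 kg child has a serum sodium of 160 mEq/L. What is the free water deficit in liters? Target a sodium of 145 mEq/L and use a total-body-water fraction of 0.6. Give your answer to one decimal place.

TBW = 0.6 · 27 = 16.2 L
Free water deficit = TBW · (Na/145 − 1)
= 16.2 · (160/145 − 1)
= 16.2 · 0.1034
= 1.68 L

1.7 L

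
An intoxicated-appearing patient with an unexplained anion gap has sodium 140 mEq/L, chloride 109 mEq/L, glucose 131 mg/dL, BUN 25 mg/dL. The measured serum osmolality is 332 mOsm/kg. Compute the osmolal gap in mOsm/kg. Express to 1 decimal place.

Calculated osmolality = 2·Na + glucose/18 + BUN/2.8
= 2·140 + 131/18 + 25/2.8
= 280 + 7.28 + 8.93
= 296.21 mOsm/kg ≈ 296.2 mOsm/kg
Osmolar gap = measured − calculated = 332 − 296.2 = 35.8 mOsm/kg

35.8 mOsm/kg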